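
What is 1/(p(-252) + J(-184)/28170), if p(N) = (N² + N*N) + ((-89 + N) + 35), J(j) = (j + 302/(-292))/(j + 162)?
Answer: 6032136/764283697273 ≈ 7.8925e-6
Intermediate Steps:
J(j) = (-151/146 + j)/(162 + j) (J(j) = (j + 302*(-1/292))/(162 + j) = (j - 151/146)/(162 + j) = (-151/146 + j)/(162 + j))
p(N) = -54 + N + 2*N² (p(N) = (N² + N²) + (-54 + N) = 2*N² + (-54 + N) = -54 + N + 2*N²)
1/(p(-252) + J(-184)/28170) = 1/((-54 - 252 + 2*(-252)²) + ((-151/146 - 184)/(162 - 184))/28170) = 1/((-54 - 252 + 2*63504) + (-27015/146/(-22))*(1/28170)) = 1/((-54 - 252 + 127008) - 1/22*(-27015/146)*(1/28170)) = 1/(126702 + (27015/3212)*(1/28170)) = 1/(126702 + 1801/6032136) = 1/(764283697273/6032136) = 6032136/764283697273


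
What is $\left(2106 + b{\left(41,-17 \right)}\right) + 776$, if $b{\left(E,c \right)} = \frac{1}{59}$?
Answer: $\frac{170039}{59} \approx 2882.0$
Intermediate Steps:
$b{\left(E,c \right)} = \frac{1}{59}$
$\left(2106 + b{\left(41,-17 \right)}\right) + 776 = \left(2106 + \frac{1}{59}\right) + 776 = \frac{124255}{59} + 776 = \frac{170039}{59}$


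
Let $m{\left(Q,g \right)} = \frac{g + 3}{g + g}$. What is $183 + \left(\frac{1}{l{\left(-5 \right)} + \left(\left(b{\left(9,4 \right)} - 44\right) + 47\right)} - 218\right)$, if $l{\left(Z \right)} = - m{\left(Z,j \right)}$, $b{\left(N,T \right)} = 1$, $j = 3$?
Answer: $- \frac{104}{3} \approx -34.667$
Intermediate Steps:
$m{\left(Q,g \right)} = \frac{3 + g}{2 g}$
$l{\left(Z \right)} = -1$ ($l{\left(Z \right)} = - \frac{3 + 3}{2 \cdot 3} = - \frac{6}{2 \cdot 3} = \left(-1\right) 1 = -1$)
$183 + \left(\frac{1}{l{\left(-5 \right)} + \left(\left(b{\left(9,4 \right)} - 44\right) + 47\right)} - 218\right) = 183 + \left(\frac{1}{-1 + \left(\left(1 - 44\right) + 47\right)} - 218\right) = 183 - \left(218 - \frac{1}{-1 + \left(-43 + 47\right)}\right) = 183 - \left(218 - \frac{1}{-1 + 4}\right) = 183 - \left(218 - \frac{1}{3}\right) = 183 + \left(\frac{1}{3} - 218\right) = 183 - \frac{653}{3} = - \frac{104}{3}$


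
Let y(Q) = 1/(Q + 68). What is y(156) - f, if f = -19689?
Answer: 4410337/224 ≈ 19689.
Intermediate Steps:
y(Q) = 1/(68 + Q)
y(156) - f = 1/(68 + 156) - 1*(-19689) = 1/224 + 19689 = 4410337/224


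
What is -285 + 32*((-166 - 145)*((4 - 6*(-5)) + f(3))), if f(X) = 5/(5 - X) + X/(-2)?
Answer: -348605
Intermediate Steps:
f(X) = 5/(5 - X) - X/2 (f(X) = 5/(5 - X) + X*(-½) = 5/(5 - X) - X/2)
-285 + 32*((-166 - 145)*((4 - 6*(-5)) + f(3))) = -285 + 32*((-166 - 145)*((4 - 6*(-5)) + (-10 - 1*3² + 5*3)/(2*(-5 + 3)))) = -285 + 32*(-311*((4 + 30) + (½)*(-10 - 1*9 + 15)/(-2))) = -285 + 32*(-311*(34 + (½)*(-½)*(-10 - 9 + 15))) = -285 + 32*(-311*(34 + (½)*(-½)*(-4))) = -285 + 32*(-311*(34 + 1)) = -285 + 32*(-311*35) = -285 + 32*(-10885) = -285 - 348320 = -348605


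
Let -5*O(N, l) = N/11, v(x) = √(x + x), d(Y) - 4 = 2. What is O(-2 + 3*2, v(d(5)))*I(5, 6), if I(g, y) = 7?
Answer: -28/55 ≈ -0.50909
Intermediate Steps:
d(Y) = 6 (d(Y) = 4 + 2 = 6)
v(x) = √2*√x (v(x) = √(2*x) = √2*√x)
O(N, l) = -N/55 (O(N, l) = -N/(5*11) = -N/55)
O(-2 + 3*2, v(d(5)))*I(5, 6) = -(-2 + 3*2)/55*7 = -(-2 + 6)/55*7 = -1/55*4*7 = -4/55*7 = -28/55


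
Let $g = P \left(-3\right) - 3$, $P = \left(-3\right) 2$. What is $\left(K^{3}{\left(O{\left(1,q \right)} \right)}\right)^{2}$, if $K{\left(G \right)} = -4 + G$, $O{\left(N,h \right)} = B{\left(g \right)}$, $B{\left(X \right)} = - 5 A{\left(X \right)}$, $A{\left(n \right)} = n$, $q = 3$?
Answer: $243087455521$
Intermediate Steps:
$P = -6$
$g = 15$ ($g = \left(-6\right) \left(-3\right) - 3 = 18 - 3 = 15$)
$B{\left(X \right)} = - 5 X$
$O{\left(N,h \right)} = -75$ ($O{\left(N,h \right)} = \left(-5\right) 15 = -75$)
$\left(K^{3}{\left(O{\left(1,q \right)} \right)}\right)^{2} = \left(\left(-4 - 75\right)^{3}\right)^{2} = \left(\left(-79\right)^{3}\right)^{2} = \left(-493039\right)^{2} = 243087455521$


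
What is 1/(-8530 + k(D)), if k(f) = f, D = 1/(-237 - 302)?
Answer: -539/4597671 ≈ -0.00011723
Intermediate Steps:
D = -1/539 (D = 1/(-539) = -1/539 ≈ -0.0018553)
1/(-8530 + k(D)) = 1/(-8530 - 1/539) = 1/(-4597671/539) = -539/4597671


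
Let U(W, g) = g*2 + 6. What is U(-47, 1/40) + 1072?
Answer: 21561/20 ≈ 1078.1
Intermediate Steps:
U(W, g) = 6 + 2*g (U(W, g) = 2*g + 6 = 6 + 2*g)
U(-47, 1/40) + 1072 = (6 + 2/40) + 1072 = (6 + 2*(1/40)) + 1072 = (6 + 1/20) + 1072 = 121/20 + 1072 = 21561/20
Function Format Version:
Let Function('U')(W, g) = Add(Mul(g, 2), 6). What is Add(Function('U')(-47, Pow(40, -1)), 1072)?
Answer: Rational(21561, 20) ≈ 1078.1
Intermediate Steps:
Function('U')(W, g) = Add(6, Mul(2, g)) (Function('U')(W, g) = Add(Mul(2, g), 6) = Add(6, Mul(2, g)))
Add(Function('U')(-47, Pow(40, -1)), 1072) = Add(Add(6, Mul(2, Pow(40, -1))), 1072) = Add(Add(6, Mul(2, Rational(1, 40))), 1072) = Add(Add(6, Rational(1, 20)), 1072) = Add(Rational(121, 20), 1072) = Rational(21561, 20)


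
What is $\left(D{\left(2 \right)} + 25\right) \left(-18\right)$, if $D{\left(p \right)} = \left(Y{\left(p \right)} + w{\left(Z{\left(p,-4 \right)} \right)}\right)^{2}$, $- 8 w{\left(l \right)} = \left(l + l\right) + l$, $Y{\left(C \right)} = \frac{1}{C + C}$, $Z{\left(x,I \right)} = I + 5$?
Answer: $- \frac{14409}{32} \approx -450.28$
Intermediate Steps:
$Z{\left(x,I \right)} = 5 + I$
$Y{\left(C \right)} = \frac{1}{2 C}$
$w{\left(l \right)} = - \frac{3 l}{8}$ ($w{\left(l \right)} = - \frac{\left(l + l\right) + l}{8} = - \frac{2 l + l}{8} = - \frac{3 l}{8}$)
$D{\left(p \right)} = \left(- \frac{3}{8} + \frac{1}{2 p}\right)^{2}$ ($D{\left(p \right)} = \left(\frac{1}{2 p} - \frac{3 \left(5 - 4\right)}{8}\right)^{2} = \left(\frac{1}{2 p} - \frac{3}{8}\right)^{2} = \left(- \frac{3}{8} + \frac{1}{2 p}\right)^{2}$)
$\left(D{\left(2 \right)} + 25\right) \left(-18\right) = \left(\frac{\left(-4 + 3 \cdot 2\right)^{2}}{64 \cdot 4} + 25\right) \left(-18\right) = \left(\frac{1}{64} \cdot \frac{1}{4} \left(-4 + 6\right)^{2} + 25\right) \left(-18\right) = \left(\frac{1}{64} \cdot \frac{1}{4} \cdot 2^{2} + 25\right) \left(-18\right) = \left(\frac{1}{64} \cdot \frac{1}{4} \cdot 4 + 25\right) \left(-18\right) = \left(\frac{1}{64} + 25\right) \left(-18\right) = \frac{1601}{64} \left(-18\right) = - \frac{14409}{32}$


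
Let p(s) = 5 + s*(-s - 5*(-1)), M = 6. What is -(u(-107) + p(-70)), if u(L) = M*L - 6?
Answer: 5893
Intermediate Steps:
u(L) = -6 + 6*L (u(L) = 6*L - 6 = -6 + 6*L)
p(s) = 5 + s*(5 - s) (p(s) = 5 + s*(-s + 5) = 5 + s*(5 - s))
-(u(-107) + p(-70)) = -((-6 + 6*(-107)) + (5 - 1*(-70)² + 5*(-70))) = -((-6 - 642) + (5 - 1*4900 - 350)) = -(-648 + (5 - 4900 - 350)) = -(-648 - 5245) = -1*(-5893) = 5893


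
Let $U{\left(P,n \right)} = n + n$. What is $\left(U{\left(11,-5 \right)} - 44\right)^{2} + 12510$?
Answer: $15426$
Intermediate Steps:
$U{\left(P,n \right)} = 2 n$
$\left(U{\left(11,-5 \right)} - 44\right)^{2} + 12510 = \left(2 \left(-5\right) - 44\right)^{2} + 12510 = \left(-10 - 44\right)^{2} + 12510 = \left(-54\right)^{2} + 12510 = 2916 + 12510 = 15426$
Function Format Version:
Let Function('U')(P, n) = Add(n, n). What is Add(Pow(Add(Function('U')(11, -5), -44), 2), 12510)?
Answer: 15426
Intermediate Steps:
Function('U')(P, n) = Mul(2, n)
Add(Pow(Add(Function('U')(11, -5), -44), 2), 12510) = Add(Pow(Add(Mul(2, -5), -44), 2), 12510) = Add(Pow(Add(-10, -44), 2), 12510) = Add(Pow(-54, 2), 12510) = Add(2916, 12510) = 15426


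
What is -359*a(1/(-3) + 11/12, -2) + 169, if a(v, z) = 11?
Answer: -3780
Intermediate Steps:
-359*a(1/(-3) + 11/12, -2) + 169 = -359*11 + 169 = -3949 + 169 = -3780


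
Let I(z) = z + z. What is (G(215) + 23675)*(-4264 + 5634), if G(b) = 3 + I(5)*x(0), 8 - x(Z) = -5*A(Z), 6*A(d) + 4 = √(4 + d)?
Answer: 97576880/3 ≈ 3.2526e+7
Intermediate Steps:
I(z) = 2*z
A(d) = -⅔ + √(4 + d)/6
x(Z) = 14/3 + 5*√(4 + Z)/6 (x(Z) = 8 - (-5)*(-⅔ + √(4 + Z)/6) = 8 - (10/3 - 5*√(4 + Z)/6) = 8 + (-10/3 + 5*√(4 + Z)/6) = 14/3 + 5*√(4 + Z)/6)
G(b) = 199/3 (G(b) = 3 + (2*5)*(14/3 + 5*√(4 + 0)/6) = 3 + 10*(14/3 + 5*√4/6) = 3 + 10*(14/3 + (⅚)*2) = 3 + 10*(14/3 + 5/3) = 3 + 10*(19/3) = 3 + 190/3 = 199/3)
(G(215) + 23675)*(-4264 + 5634) = (199/3 + 23675)*(-4264 + 5634) = (71224/3)*1370 = 97576880/3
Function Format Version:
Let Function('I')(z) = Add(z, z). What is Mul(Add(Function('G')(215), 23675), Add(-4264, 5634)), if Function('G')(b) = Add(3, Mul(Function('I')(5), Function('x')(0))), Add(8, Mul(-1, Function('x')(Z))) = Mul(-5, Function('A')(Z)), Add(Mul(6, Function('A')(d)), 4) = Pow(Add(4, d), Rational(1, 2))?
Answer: Rational(97576880, 3) ≈ 3.2526e+7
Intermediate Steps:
Function('I')(z) = Mul(2, z)
Function('A')(d) = Add(Rational(-2, 3), Mul(Rational(1, 6), Pow(Add(4, d), Rational(1, 2))))
Function('x')(Z) = Add(Rational(14, 3), Mul(Rational(5, 6), Pow(Add(4, Z), Rational(1, 2)))) (Function('x')(Z) = Add(8, Mul(-1, Mul(-5, Add(Rational(-2, 3), Mul(Rational(1, 6), Pow(Add(4, Z), Rational(1, 2))))))) = Add(8, Mul(-1, Add(Rational(10, 3), Mul(Rational(-5, 6), Pow(Add(4, Z), Rational(1, 2)))))) = Add(8, Add(Rational(-10, 3), Mul(Rational(5, 6), Pow(Add(4, Z), Rational(1, 2))))) = Add(Rational(14, 3), Mul(Rational(5, 6), Pow(Add(4, Z), Rational(1, 2)))))
Function('G')(b) = Rational(199, 3) (Function('G')(b) = Add(3, Mul(Mul(2, 5), Add(Rational(14, 3), Mul(Rational(5, 6), Pow(Add(4, 0), Rational(1, 2)))))) = Add(3, Mul(10, Add(Rational(14, 3), Mul(Rational(5, 6), Pow(4, Rational(1, 2)))))) = Add(3, Mul(10, Add(Rational(14, 3), Mul(Rational(5, 6), 2)))) = Add(3, Mul(10, Add(Rational(14, 3), Rational(5, 3)))) = Add(3, Mul(10, Rational(19, 3))) = Add(3, Rational(190, 3)) = Rational(199, 3))
Mul(Add(Function('G')(215), 23675), Add(-4264, 5634)) = Mul(Add(Rational(199, 3), 23675), Add(-4264, 5634)) = Mul(Rational(71224, 3), 1370) = Rational(97576880, 3)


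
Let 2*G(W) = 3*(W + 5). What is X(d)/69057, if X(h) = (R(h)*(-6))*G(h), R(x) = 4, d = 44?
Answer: -196/7673 ≈ -0.025544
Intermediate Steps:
G(W) = 15/2 + 3*W/2 (G(W) = (3*(W + 5))/2 = (3*(5 + W))/2 = (15 + 3*W)/2 = 15/2 + 3*W/2)
X(h) = -180 - 36*h (X(h) = (4*(-6))*(15/2 + 3*h/2) = -24*(15/2 + 3*h/2) = -180 - 36*h)
X(d)/69057 = (-180 - 36*44)/69057 = (-180 - 1584)*(1/69057) = -1764*1/69057 = -196/7673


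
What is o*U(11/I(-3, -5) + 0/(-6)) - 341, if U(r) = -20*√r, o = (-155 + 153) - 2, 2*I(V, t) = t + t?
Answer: -341 + 16*I*√55 ≈ -341.0 + 118.66*I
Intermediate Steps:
I(V, t) = t (I(V, t) = (t + t)/2 = (2*t)/2 = t)
o = -4 (o = -2 - 2 = -4)
o*U(11/I(-3, -5) + 0/(-6)) - 341 = -(-80)*√(11/(-5) + 0/(-6)) - 341 = -(-80)*√(11*(-⅕) + 0*(-⅙)) - 341 = -(-80)*√(-11/5 + 0) - 341 = -(-80)*√(-11/5) - 341 = -(-80)*I*√55/5 - 341 = -(-16)*I*√55 - 341 = 16*I*√55 - 341 = -341 + 16*I*√55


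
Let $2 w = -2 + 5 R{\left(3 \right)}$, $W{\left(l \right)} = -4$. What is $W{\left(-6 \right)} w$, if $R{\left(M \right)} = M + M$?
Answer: $-56$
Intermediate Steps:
$R{\left(M \right)} = 2 M$
$w = 14$ ($w = \frac{-2 + 5 \cdot 2 \cdot 3}{2} = \frac{-2 + 5 \cdot 6}{2} = \frac{-2 + 30}{2} = \frac{1}{2} \cdot 28 = 14$)
$W{\left(-6 \right)} w = \left(-4\right) 14 = -56$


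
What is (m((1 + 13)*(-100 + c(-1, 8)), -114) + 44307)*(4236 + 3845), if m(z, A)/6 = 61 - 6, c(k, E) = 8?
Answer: 360711597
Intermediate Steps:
m(z, A) = 330 (m(z, A) = 6*(61 - 6) = 6*55 = 330)
(m((1 + 13)*(-100 + c(-1, 8)), -114) + 44307)*(4236 + 3845) = (330 + 44307)*(4236 + 3845) = 44637*8081 = 360711597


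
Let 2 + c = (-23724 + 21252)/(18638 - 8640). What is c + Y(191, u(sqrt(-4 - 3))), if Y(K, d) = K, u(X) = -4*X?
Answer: 943575/4999 ≈ 188.75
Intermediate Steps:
c = -11234/4999 (c = -2 + (-23724 + 21252)/(18638 - 8640) = -2 - 2472/9998 = -2 - 2472*1/9998 = -2 - 1236/4999 = -11234/4999 ≈ -2.2472)
c + Y(191, u(sqrt(-4 - 3))) = -11234/4999 + 191 = 943575/4999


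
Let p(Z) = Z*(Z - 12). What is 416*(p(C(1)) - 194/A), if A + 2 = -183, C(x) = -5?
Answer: 6622304/185 ≈ 35796.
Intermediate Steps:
p(Z) = Z*(-12 + Z)
A = -185 (A = -2 - 183 = -185)
416*(p(C(1)) - 194/A) = 416*(-5*(-12 - 5) - 194/(-185)) = 416*(-5*(-17) - 194*(-1/185)) = 416*(85 + 194/185) = 416*(15919/185) = 6622304/185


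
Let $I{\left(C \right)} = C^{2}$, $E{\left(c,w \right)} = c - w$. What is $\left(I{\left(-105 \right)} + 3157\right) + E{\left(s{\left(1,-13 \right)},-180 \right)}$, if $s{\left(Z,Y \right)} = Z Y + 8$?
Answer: $14357$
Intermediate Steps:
$s{\left(Z,Y \right)} = 8 + Y Z$ ($s{\left(Z,Y \right)} = Y Z + 8 = 8 + Y Z$)
$\left(I{\left(-105 \right)} + 3157\right) + E{\left(s{\left(1,-13 \right)},-180 \right)} = \left(\left(-105\right)^{2} + 3157\right) + \left(\left(8 - 13\right) - -180\right) = \left(11025 + 3157\right) + \left(\left(8 - 13\right) + 180\right) = 14182 + \left(-5 + 180\right) = 14182 + 175 = 14357$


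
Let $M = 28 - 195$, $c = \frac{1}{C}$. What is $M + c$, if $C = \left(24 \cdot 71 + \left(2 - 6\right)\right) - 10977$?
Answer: $- \frac{1549260}{9277} \approx -167.0$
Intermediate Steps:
$C = -9277$ ($C = \left(1704 - 4\right) - 10977 = 1700 - 10977 = -9277$)
$c = - \frac{1}{9277}$ ($c = \frac{1}{-9277} = - \frac{1}{9277} \approx -0.00010779$)
$M = -167$ ($M = 28 - 195 = -167$)
$M + c = -167 - \frac{1}{9277} = - \frac{1549260}{9277}$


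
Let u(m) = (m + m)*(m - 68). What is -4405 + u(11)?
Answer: -5659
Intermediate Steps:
u(m) = 2*m*(-68 + m) (u(m) = (2*m)*(-68 + m) = 2*m*(-68 + m))
-4405 + u(11) = -4405 + 2*11*(-68 + 11) = -4405 + 2*11*(-57) = -4405 - 1254 = -5659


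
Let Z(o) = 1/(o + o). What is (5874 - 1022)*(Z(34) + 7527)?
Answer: 620858281/17 ≈ 3.6521e+7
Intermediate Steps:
Z(o) = 1/(2*o)
(5874 - 1022)*(Z(34) + 7527) = (5874 - 1022)*((1/2)/34 + 7527) = 4852*((1/2)*(1/34) + 7527) = 4852*(1/68 + 7527) = 4852*(511837/68) = 620858281/17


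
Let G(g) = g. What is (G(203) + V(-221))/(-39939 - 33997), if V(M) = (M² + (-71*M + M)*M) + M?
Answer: 3370047/73936 ≈ 45.581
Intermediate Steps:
V(M) = M - 69*M² (V(M) = (M² + (-70*M)*M) + M = (M² - 70*M²) + M = -69*M² + M = M - 69*M²)
(G(203) + V(-221))/(-39939 - 33997) = (203 - 221*(1 - 69*(-221)))/(-39939 - 33997) = (203 - 221*(1 + 15249))/(-73936) = (203 - 221*15250)*(-1/73936) = (203 - 3370250)*(-1/73936) = -3370047*(-1/73936) = 3370047/73936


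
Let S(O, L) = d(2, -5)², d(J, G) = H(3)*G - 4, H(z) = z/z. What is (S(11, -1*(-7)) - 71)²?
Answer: 100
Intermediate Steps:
H(z) = 1
d(J, G) = -4 + G (d(J, G) = 1*G - 4 = G - 4 = -4 + G)
S(O, L) = 81 (S(O, L) = (-4 - 5)² = (-9)² = 81)
(S(11, -1*(-7)) - 71)² = (81 - 71)² = 10² = 100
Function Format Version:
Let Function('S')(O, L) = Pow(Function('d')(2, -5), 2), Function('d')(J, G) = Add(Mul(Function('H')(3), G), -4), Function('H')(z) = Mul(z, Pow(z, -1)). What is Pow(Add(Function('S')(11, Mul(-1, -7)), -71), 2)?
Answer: 100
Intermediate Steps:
Function('H')(z) = 1
Function('d')(J, G) = Add(-4, G) (Function('d')(J, G) = Add(Mul(1, G), -4) = Add(G, -4) = Add(-4, G))
Function('S')(O, L) = 81 (Function('S')(O, L) = Pow(Add(-4, -5), 2) = Pow(-9, 2) = 81)
Pow(Add(Function('S')(11, Mul(-1, -7)), -71), 2) = Pow(Add(81, -71), 2) = Pow(10, 2) = 100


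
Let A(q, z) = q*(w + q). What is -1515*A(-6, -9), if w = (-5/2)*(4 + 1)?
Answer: -168165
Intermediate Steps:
w = -25/2 (w = -5*½*5 = -5/2*5 = -25/2 ≈ -12.500)
A(q, z) = q*(-25/2 + q)
-1515*A(-6, -9) = -1515*(-6)*(-25 + 2*(-6))/2 = -1515*(-6)*(-25 - 12)/2 = -1515*(-6)*(-37)/2 = -1515*111 = -168165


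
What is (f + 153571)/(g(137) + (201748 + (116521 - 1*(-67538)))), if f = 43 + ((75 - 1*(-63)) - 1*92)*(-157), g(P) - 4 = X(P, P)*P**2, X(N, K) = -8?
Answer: 146392/235659 ≈ 0.62120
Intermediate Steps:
g(P) = 4 - 8*P**2
f = -7179 (f = 43 + ((75 + 63) - 92)*(-157) = 43 + (138 - 92)*(-157) = 43 + 46*(-157) = 43 - 7222 = -7179)
(f + 153571)/(g(137) + (201748 + (116521 - 1*(-67538)))) = (-7179 + 153571)/((4 - 8*137**2) + (201748 + (116521 - 1*(-67538)))) = 146392/((4 - 8*18769) + (201748 + (116521 + 67538))) = 146392/((4 - 150152) + (201748 + 184059)) = 146392/(-150148 + 385807) = 146392/235659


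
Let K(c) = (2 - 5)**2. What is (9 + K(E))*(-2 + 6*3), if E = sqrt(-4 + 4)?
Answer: 288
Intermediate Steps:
E = 0 (E = sqrt(0) = 0)
K(c) = 9 (K(c) = (-3)**2 = 9)
(9 + K(E))*(-2 + 6*3) = (9 + 9)*(-2 + 6*3) = 18*(-2 + 18) = 18*16 = 288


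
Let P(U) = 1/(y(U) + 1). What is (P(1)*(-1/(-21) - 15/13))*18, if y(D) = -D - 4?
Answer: 453/91 ≈ 4.9780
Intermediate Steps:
y(D) = -4 - D
P(U) = 1/(-3 - U) (P(U) = 1/((-4 - U) + 1) = 1/(-3 - U))
(P(1)*(-1/(-21) - 15/13))*18 = ((-1/(3 + 1))*(-1/(-21) - 15/13))*18 = ((-1/4)*(-1*(-1/21) - 15*1/13))*18 = ((-1*¼)*(1/21 - 15/13))*18 = -¼*(-302/273)*18 = (151/546)*18 = 453/91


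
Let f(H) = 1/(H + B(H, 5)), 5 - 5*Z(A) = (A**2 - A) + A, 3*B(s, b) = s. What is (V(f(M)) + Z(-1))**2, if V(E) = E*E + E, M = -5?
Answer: 72361/160000 ≈ 0.45226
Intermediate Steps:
B(s, b) = s/3
Z(A) = 1 - A**2/5 (Z(A) = 1 - ((A**2 - A) + A)/5 = 1 - A**2/5)
f(H) = 3/(4*H) (f(H) = 1/(H + H/3) = 1/(4*H/3) = 3/(4*H))
V(E) = E + E**2 (V(E) = E**2 + E = E + E**2)
(V(f(M)) + Z(-1))**2 = (((3/4)/(-5))*(1 + (3/4)/(-5)) + (1 - 1/5*(-1)**2))**2 = (((3/4)*(-1/5))*(1 + (3/4)*(-1/5)) + (1 - 1/5*1))**2 = (-3*(1 - 3/20)/20 + (1 - 1/5))**2 = (-3/20*17/20 + 4/5)**2 = (-51/400 + 4/5)**2 = (269/400)**2 = 72361/160000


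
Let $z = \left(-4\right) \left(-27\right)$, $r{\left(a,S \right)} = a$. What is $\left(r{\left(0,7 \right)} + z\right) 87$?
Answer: $9396$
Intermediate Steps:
$z = 108$
$\left(r{\left(0,7 \right)} + z\right) 87 = \left(0 + 108\right) 87 = 108 \cdot 87 = 9396$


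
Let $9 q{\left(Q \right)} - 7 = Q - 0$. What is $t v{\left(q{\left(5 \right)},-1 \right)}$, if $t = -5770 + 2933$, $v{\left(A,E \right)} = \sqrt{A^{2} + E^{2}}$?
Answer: $- \frac{14185}{3} \approx -4728.3$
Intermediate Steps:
$q{\left(Q \right)} = \frac{7}{9} + \frac{Q}{9}$ ($q{\left(Q \right)} = \frac{7}{9} + \frac{Q - 0}{9} = \frac{7}{9} + \frac{Q + 0}{9} = \frac{7}{9} + \frac{Q}{9}$)
$t = -2837$
$t v{\left(q{\left(5 \right)},-1 \right)} = - 2837 \sqrt{\left(\frac{7}{9} + \frac{1}{9} \cdot 5\right)^{2} + \left(-1\right)^{2}} = - 2837 \sqrt{\left(\frac{7}{9} + \frac{5}{9}\right)^{2} + 1} = - 2837 \sqrt{\left(\frac{4}{3}\right)^{2} + 1} = - 2837 \sqrt{\frac{16}{9} + 1} = - 2837 \sqrt{\frac{25}{9}} = \left(-2837\right) \frac{5}{3} = - \frac{14185}{3}$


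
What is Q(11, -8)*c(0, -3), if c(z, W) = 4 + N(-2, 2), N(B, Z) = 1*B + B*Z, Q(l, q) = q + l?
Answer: -6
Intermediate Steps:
Q(l, q) = l + q
N(B, Z) = B + B*Z
c(z, W) = -2 (c(z, W) = 4 - 2*(1 + 2) = 4 - 2*3 = 4 - 6 = -2)
Q(11, -8)*c(0, -3) = (11 - 8)*(-2) = 3*(-2) = -6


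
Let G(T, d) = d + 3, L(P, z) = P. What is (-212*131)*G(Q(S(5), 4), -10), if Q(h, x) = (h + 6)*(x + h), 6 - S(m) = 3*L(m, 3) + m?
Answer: 194404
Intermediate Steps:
S(m) = 6 - 4*m (S(m) = 6 - (3*m + m) = 6 - 4*m)
Q(h, x) = (6 + h)*(h + x)
G(T, d) = 3 + d
(-212*131)*G(Q(S(5), 4), -10) = (-212*131)*(3 - 10) = -27772*(-7) = 194404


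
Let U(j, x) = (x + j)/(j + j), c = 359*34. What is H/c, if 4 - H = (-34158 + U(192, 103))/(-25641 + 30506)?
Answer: 20589017/22802760960 ≈ 0.00090292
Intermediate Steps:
c = 12206
U(j, x) = (j + x)/(2*j) (U(j, x) = (j + x)/((2*j)) = (j + x)*(1/(2*j)) = (j + x)/(2*j))
H = 20589017/1868160 (H = 4 - (-34158 + (½)*(192 + 103)/192)/(-25641 + 30506) = 4 - (-34158 + (½)*(1/192)*295)/4865 = 4 - (-34158 + 295/384)/4865 = 4 - (-13116377)/(384*4865) = 4 - 1*(-13116377/1868160) = 4 + 13116377/1868160 = 20589017/1868160 ≈ 11.021)
H/c = (20589017/1868160)/12206 = (20589017/1868160)*(1/12206) = 20589017/22802760960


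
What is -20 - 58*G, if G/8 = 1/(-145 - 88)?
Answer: -4196/233 ≈ -18.009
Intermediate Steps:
G = -8/233 (G = 8/(-145 - 88) = 8/(-233) = 8*(-1/233) = -8/233 ≈ -0.034335)
-20 - 58*G = -20 - 58*(-8/233) = -20 + 464/233 = -4196/233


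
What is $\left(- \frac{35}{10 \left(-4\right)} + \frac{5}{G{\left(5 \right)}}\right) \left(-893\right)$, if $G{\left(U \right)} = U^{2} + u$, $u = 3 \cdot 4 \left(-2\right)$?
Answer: $- \frac{41971}{8} \approx -5246.4$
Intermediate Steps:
$u = -24$ ($u = 12 \left(-2\right) = -24$)
$G{\left(U \right)} = -24 + U^{2}$ ($G{\left(U \right)} = U^{2} - 24 = -24 + U^{2}$)
$\left(- \frac{35}{10 \left(-4\right)} + \frac{5}{G{\left(5 \right)}}\right) \left(-893\right) = \left(- \frac{35}{10 \left(-4\right)} + \frac{5}{-24 + 5^{2}}\right) \left(-893\right) = \left(- \frac{35}{-40} + \frac{5}{-24 + 25}\right) \left(-893\right) = \left(\left(-35\right) \left(- \frac{1}{40}\right) + \frac{5}{1}\right) \left(-893\right) = \left(\frac{7}{8} + 5 \cdot 1\right) \left(-893\right) = \left(\frac{7}{8} + 5\right) \left(-893\right) = \frac{47}{8} \left(-893\right) = - \frac{41971}{8}$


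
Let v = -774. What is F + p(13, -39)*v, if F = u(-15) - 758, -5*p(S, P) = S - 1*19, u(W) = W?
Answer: -8509/5 ≈ -1701.8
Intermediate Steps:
p(S, P) = 19/5 - S/5 (p(S, P) = -(S - 1*19)/5 = -(S - 19)/5 = -(-19 + S)/5 = 19/5 - S/5)
F = -773 (F = -15 - 758 = -773)
F + p(13, -39)*v = -773 + (19/5 - ⅕*13)*(-774) = -773 + (19/5 - 13/5)*(-774) = -773 + (6/5)*(-774) = -773 - 4644/5 = -8509/5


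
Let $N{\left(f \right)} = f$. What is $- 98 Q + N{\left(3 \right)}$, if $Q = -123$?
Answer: $12057$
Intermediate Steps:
$- 98 Q + N{\left(3 \right)} = \left(-98\right) \left(-123\right) + 3 = 12054 + 3 = 12057$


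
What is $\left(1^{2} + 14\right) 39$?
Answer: $585$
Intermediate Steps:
$\left(1^{2} + 14\right) 39 = \left(1 + 14\right) 39 = 15 \cdot 39 = 585$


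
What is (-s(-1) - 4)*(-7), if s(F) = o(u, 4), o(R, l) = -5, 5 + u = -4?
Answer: -7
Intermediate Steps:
u = -9 (u = -5 - 4 = -9)
s(F) = -5
(-s(-1) - 4)*(-7) = (-1*(-5) - 4)*(-7) = (5 - 4)*(-7) = 1*(-7) = -7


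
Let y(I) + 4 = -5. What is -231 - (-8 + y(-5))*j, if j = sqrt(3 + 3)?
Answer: -231 + 17*sqrt(6) ≈ -189.36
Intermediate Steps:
y(I) = -9 (y(I) = -4 - 5 = -9)
j = sqrt(6) ≈ 2.4495
-231 - (-8 + y(-5))*j = -231 - (-8 - 9)*sqrt(6) = -231 - (-17)*sqrt(6) = -231 + 17*sqrt(6)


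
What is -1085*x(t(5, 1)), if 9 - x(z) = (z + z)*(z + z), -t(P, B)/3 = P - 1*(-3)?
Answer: 2490075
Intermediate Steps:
t(P, B) = -9 - 3*P (t(P, B) = -3*(P - 1*(-3)) = -3*(P + 3) = -3*(3 + P) = -9 - 3*P)
x(z) = 9 - 4*z² (x(z) = 9 - (z + z)*(z + z) = 9 - 2*z*2*z = 9 - 4*z²)
-1085*x(t(5, 1)) = -1085*(9 - 4*(-9 - 3*5)²) = -1085*(9 - 4*(-9 - 15)²) = -1085*(9 - 4*(-24)²) = -1085*(9 - 4*576) = -1085*(9 - 2304) = -1085*(-2295) = 2490075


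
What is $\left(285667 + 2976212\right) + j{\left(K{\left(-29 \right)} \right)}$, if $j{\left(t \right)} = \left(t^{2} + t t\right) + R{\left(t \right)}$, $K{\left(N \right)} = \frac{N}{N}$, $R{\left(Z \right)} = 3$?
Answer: $3261884$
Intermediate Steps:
$K{\left(N \right)} = 1$
$j{\left(t \right)} = 3 + 2 t^{2}$ ($j{\left(t \right)} = \left(t^{2} + t t\right) + 3 = \left(t^{2} + t^{2}\right) + 3 = 2 t^{2} + 3 = 3 + 2 t^{2}$)
$\left(285667 + 2976212\right) + j{\left(K{\left(-29 \right)} \right)} = \left(285667 + 2976212\right) + \left(3 + 2 \cdot 1^{2}\right) = 3261879 + \left(3 + 2 \cdot 1\right) = 3261879 + \left(3 + 2\right) = 3261879 + 5 = 3261884$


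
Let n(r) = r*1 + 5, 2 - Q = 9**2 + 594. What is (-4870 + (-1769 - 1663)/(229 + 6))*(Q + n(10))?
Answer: 16070348/5 ≈ 3.2141e+6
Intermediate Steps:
Q = -673 (Q = 2 - (9**2 + 594) = 2 - (81 + 594) = 2 - 1*675 = 2 - 675 = -673)
n(r) = 5 + r (n(r) = r + 5 = 5 + r)
(-4870 + (-1769 - 1663)/(229 + 6))*(Q + n(10)) = (-4870 + (-1769 - 1663)/(229 + 6))*(-673 + (5 + 10)) = (-4870 - 3432/235)*(-673 + 15) = (-4870 - 3432*1/235)*(-658) = (-4870 - 3432/235)*(-658) = -1147882/235*(-658) = 16070348/5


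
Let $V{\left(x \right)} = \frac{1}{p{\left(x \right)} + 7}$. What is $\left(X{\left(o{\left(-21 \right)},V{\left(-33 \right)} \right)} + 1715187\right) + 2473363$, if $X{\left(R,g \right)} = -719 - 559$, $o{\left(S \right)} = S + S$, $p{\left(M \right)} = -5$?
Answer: $4187272$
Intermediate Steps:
$o{\left(S \right)} = 2 S$
$V{\left(x \right)} = \frac{1}{2}$ ($V{\left(x \right)} = \frac{1}{-5 + 7} = \frac{1}{2}$)
$X{\left(R,g \right)} = -1278$ ($X{\left(R,g \right)} = -719 - 559 = -1278$)
$\left(X{\left(o{\left(-21 \right)},V{\left(-33 \right)} \right)} + 1715187\right) + 2473363 = \left(-1278 + 1715187\right) + 2473363 = 1713909 + 2473363 = 4187272$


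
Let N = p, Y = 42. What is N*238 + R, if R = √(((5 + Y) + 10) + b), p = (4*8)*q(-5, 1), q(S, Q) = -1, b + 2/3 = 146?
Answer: -7616 + √1821/3 ≈ -7601.8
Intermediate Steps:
b = 436/3 (b = -⅔ + 146 = 436/3 ≈ 145.33)
p = -32 (p = (4*8)*(-1) = 32*(-1) = -32)
R = √1821/3 (R = √(((5 + 42) + 10) + 436/3) = √((47 + 10) + 436/3) = √(57 + 436/3) = √(607/3) = √1821/3 ≈ 14.224)
N = -32
N*238 + R = -32*238 + √1821/3 = -7616 + √1821/3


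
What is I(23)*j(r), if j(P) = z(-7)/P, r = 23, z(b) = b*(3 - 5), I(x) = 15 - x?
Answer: -112/23 ≈ -4.8696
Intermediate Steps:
z(b) = -2*b (z(b) = b*(-2) = -2*b)
j(P) = 14/P (j(P) = (-2*(-7))/P = 14/P)
I(23)*j(r) = (15 - 1*23)*(14/23) = (15 - 23)*(14*(1/23)) = -8*14/23 = -112/23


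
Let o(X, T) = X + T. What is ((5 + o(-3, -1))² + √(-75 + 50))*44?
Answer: 44 + 220*I ≈ 44.0 + 220.0*I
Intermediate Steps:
o(X, T) = T + X
((5 + o(-3, -1))² + √(-75 + 50))*44 = ((5 + (-1 - 3))² + √(-75 + 50))*44 = ((5 - 4)² + √(-25))*44 = (1² + 5*I)*44 = (1 + 5*I)*44 = 44 + 220*I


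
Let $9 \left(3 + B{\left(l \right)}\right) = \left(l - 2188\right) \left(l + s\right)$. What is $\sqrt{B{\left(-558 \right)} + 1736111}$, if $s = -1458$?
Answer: $2 \sqrt{587803} \approx 1533.4$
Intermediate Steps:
$B{\left(l \right)} = -3 + \frac{\left(-2188 + l\right) \left(-1458 + l\right)}{9}$ ($B{\left(l \right)} = -3 + \frac{\left(l - 2188\right) \left(l - 1458\right)}{9} = -3 + \frac{\left(-2188 + l\right) \left(-1458 + l\right)}{9}$)
$\sqrt{B{\left(-558 \right)} + 1736111} = \sqrt{\left(354453 - -226052 + \frac{\left(-558\right)^{2}}{9}\right) + 1736111} = \sqrt{\left(354453 + 226052 + \frac{1}{9} \cdot 311364\right) + 1736111} = \sqrt{\left(354453 + 226052 + 34596\right) + 1736111} = \sqrt{615101 + 1736111} = \sqrt{2351212} = 2 \sqrt{587803}$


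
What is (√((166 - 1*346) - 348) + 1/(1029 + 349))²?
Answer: -1002610751/1898884 + 4*I*√33/689 ≈ -528.0 + 0.03335*I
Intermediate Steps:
(√((166 - 1*346) - 348) + 1/(1029 + 349))² = (√((166 - 346) - 348) + 1/1378)² = (√(-180 - 348) + 1/1378)² = (√(-528) + 1/1378)² = (4*I*√33 + 1/1378)² = (1/1378 + 4*I*√33)²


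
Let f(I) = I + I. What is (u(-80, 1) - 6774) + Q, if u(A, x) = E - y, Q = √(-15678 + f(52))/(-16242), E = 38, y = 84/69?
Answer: -154956/23 - I*√15574/16242 ≈ -6737.2 - 0.0076835*I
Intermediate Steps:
f(I) = 2*I
y = 28/23 (y = 84*(1/69) = 28/23 ≈ 1.2174)
Q = -I*√15574/16242 (Q = √(-15678 + 2*52)/(-16242) = √(-15678 + 104)*(-1/16242) = √(-15574)*(-1/16242) = (I*√15574)*(-1/16242) = -I*√15574/16242 ≈ -0.0076835*I)
u(A, x) = 846/23 (u(A, x) = 38 - 1*28/23 = 38 - 28/23 = 846/23)
(u(-80, 1) - 6774) + Q = (846/23 - 6774) - I*√15574/16242 = -154956/23 - I*√15574/16242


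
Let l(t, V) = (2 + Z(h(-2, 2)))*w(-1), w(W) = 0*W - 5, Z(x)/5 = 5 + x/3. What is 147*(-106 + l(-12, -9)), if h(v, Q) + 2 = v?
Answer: -30527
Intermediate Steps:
h(v, Q) = -2 + v
Z(x) = 25 + 5*x/3 (Z(x) = 5*(5 + x/3) = 25 + 5*x/3)
w(W) = -5 (w(W) = 0 - 5 = -5)
l(t, V) = -305/3 (l(t, V) = (2 + (25 + 5*(-2 - 2)/3))*(-5) = (2 + (25 + (5/3)*(-4)))*(-5) = (2 + (25 - 20/3))*(-5) = (2 + 55/3)*(-5) = (61/3)*(-5) = -305/3)
147*(-106 + l(-12, -9)) = 147*(-106 - 305/3) = 147*(-623/3) = -30527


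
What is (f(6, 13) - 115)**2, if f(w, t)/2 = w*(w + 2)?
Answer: 361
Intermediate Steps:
f(w, t) = 2*w*(2 + w) (f(w, t) = 2*(w*(w + 2)) = 2*(w*(2 + w)) = 2*w*(2 + w))
(f(6, 13) - 115)**2 = (2*6*(2 + 6) - 115)**2 = (2*6*8 - 115)**2 = (96 - 115)**2 = (-19)**2 = 361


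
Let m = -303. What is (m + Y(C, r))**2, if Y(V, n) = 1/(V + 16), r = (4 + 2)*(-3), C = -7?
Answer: 7431076/81 ≈ 91742.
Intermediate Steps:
r = -18 (r = 6*(-3) = -18)
Y(V, n) = 1/(16 + V)
(m + Y(C, r))**2 = (-303 + 1/(16 - 7))**2 = (-303 + 1/9)**2 = (-2726/9)**2 = 7431076/81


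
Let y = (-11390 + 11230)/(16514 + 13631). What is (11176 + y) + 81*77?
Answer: 104982945/6029 ≈ 17413.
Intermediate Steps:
y = -32/6029 (y = -160/30145 = -160*1/30145 = -32/6029 ≈ -0.0053077)
(11176 + y) + 81*77 = (11176 - 32/6029) + 81*77 = 67380072/6029 + 6237 = 104982945/6029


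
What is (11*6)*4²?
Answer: 1056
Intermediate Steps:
(11*6)*4² = 66*16 = 1056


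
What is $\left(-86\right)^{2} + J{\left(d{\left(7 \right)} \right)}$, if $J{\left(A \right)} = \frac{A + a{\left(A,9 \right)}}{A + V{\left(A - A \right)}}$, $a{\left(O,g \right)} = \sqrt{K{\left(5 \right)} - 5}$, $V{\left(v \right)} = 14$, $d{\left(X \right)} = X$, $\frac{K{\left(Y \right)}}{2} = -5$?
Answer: $\frac{22189}{3} + \frac{i \sqrt{15}}{21} \approx 7396.3 + 0.18443 i$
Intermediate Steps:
$K{\left(Y \right)} = -10$ ($K{\left(Y \right)} = 2 \left(-5\right) = -10$)
$a{\left(O,g \right)} = i \sqrt{15}$ ($a{\left(O,g \right)} = \sqrt{-10 - 5} = \sqrt{-15} = i \sqrt{15}$)
$J{\left(A \right)} = \frac{A + i \sqrt{15}}{14 + A}$ ($J{\left(A \right)} = \frac{A + i \sqrt{15}}{A + 14} = \frac{A + i \sqrt{15}}{14 + A}$)
$\left(-86\right)^{2} + J{\left(d{\left(7 \right)} \right)} = \left(-86\right)^{2} + \frac{7 + i \sqrt{15}}{14 + 7} = 7396 + \frac{7 + i \sqrt{15}}{21} = 7396 + \left(\frac{1}{3} + \frac{i \sqrt{15}}{21}\right) = \frac{22189}{3} + \frac{i \sqrt{15}}{21}$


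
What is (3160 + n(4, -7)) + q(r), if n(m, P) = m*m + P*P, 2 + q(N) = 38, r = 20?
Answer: 3261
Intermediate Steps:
q(N) = 36 (q(N) = -2 + 38 = 36)
n(m, P) = P² + m² (n(m, P) = m² + P² = P² + m²)
(3160 + n(4, -7)) + q(r) = (3160 + ((-7)² + 4²)) + 36 = (3160 + (49 + 16)) + 36 = (3160 + 65) + 36 = 3225 + 36 = 3261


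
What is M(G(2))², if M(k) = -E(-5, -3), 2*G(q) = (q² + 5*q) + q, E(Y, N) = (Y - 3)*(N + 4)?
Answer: 64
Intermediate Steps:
E(Y, N) = (-3 + Y)*(4 + N)
G(q) = q²/2 + 3*q (G(q) = ((q² + 5*q) + q)/2 = (q² + 6*q)/2 = q²/2 + 3*q)
M(k) = 8 (M(k) = -(-12 - 3*(-3) + 4*(-5) - 3*(-5)) = -(-12 + 9 - 20 + 15) = -1*(-8) = 8)
M(G(2))² = 8² = 64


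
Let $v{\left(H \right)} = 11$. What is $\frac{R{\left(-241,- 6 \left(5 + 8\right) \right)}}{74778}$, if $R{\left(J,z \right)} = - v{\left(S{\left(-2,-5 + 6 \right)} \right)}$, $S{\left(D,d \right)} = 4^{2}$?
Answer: $- \frac{1}{6798} \approx -0.0001471$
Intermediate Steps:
$S{\left(D,d \right)} = 16$
$R{\left(J,z \right)} = -11$ ($R{\left(J,z \right)} = \left(-1\right) 11 = -11$)
$\frac{R{\left(-241,- 6 \left(5 + 8\right) \right)}}{74778} = - \frac{11}{74778} = \left(-11\right) \frac{1}{74778} = - \frac{1}{6798}$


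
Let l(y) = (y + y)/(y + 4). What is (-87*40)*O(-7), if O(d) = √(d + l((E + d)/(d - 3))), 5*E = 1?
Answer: -1160*I*√10205/13 ≈ -9014.1*I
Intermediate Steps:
E = ⅕ (E = (⅕)*1 = ⅕ ≈ 0.20000)
l(y) = 2*y/(4 + y) (l(y) = (2*y)/(4 + y) = 2*y/(4 + y))
O(d) = √(d + 2*(⅕ + d)/((-3 + d)*(4 + (⅕ + d)/(-3 + d)))) (O(d) = √(d + 2*((⅕ + d)/(d - 3))/(4 + (⅕ + d)/(d - 3))) = √(d + 2*((⅕ + d)/(-3 + d))/(4 + (⅕ + d)/(-3 + d))) = √(d + 2*(⅕ + d)/((-3 + d)*(4 + (⅕ + d)/(-3 + d)))))
(-87*40)*O(-7) = (-87*40)*√((2 - 49*(-7) + 25*(-7)²)/(-59 + 25*(-7))) = -3480*√(2 + 343 + 25*49)*(I*√26/78) = -3480*√(2 + 343 + 1225)*(I*√26/78) = -3480*I*√10205/39 = -1160*I*√10205/13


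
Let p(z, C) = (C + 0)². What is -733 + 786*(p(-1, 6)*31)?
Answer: 876443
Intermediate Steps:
p(z, C) = C²
-733 + 786*(p(-1, 6)*31) = -733 + 786*(6²*31) = -733 + 786*(36*31) = -733 + 786*1116 = -733 + 877176 = 876443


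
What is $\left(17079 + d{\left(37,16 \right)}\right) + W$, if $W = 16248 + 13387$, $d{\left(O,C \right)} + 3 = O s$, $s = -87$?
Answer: $43492$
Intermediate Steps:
$d{\left(O,C \right)} = -3 - 87 O$ ($d{\left(O,C \right)} = -3 + O \left(-87\right) = -3 - 87 O$)
$W = 29635$
$\left(17079 + d{\left(37,16 \right)}\right) + W = \left(17079 - 3222\right) + 29635 = 13857 + 29635 = 43492$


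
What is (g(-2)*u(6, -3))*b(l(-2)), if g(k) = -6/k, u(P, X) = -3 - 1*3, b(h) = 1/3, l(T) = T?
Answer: -6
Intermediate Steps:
b(h) = ⅓
u(P, X) = -6 (u(P, X) = -3 - 3 = -6)
g(k) = -6/k
(g(-2)*u(6, -3))*b(l(-2)) = (-6/(-2)*(-6))*(⅓) = (-6*(-½)*(-6))*(⅓) = (3*(-6))*(⅓) = -18*⅓ = -6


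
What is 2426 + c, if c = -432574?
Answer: -430148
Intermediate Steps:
2426 + c = 2426 - 432574 = -430148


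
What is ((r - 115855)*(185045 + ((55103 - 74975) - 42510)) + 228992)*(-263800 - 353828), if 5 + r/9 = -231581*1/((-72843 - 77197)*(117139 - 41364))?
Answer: 324115113331907748224343/36913250 ≈ 8.7805e+15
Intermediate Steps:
r = -73087937253/1624183000 (r = -45 + 9*(-231581*1/((-72843 - 77197)*(117139 - 41364))) = -45 + 9*(-231581/(75775*(-150040))) = -45 + 9*(-231581/(-11369281000)) = -45 + 9*(-231581*(-1/11369281000)) = -45 + 9*(33083/1624183000) = -45 + 297747/1624183000 = -73087937253/1624183000 ≈ -45.000)
((r - 115855)*(185045 + ((55103 - 74975) - 42510)) + 228992)*(-263800 - 353828) = ((-73087937253/1624183000 - 115855)*(185045 + ((55103 - 74975) - 42510)) + 228992)*(-263800 - 353828) = (-188242809402253*(185045 + (-19872 - 42510))/1624183000 + 228992)*(-617628) = (-188242809402253*(185045 - 62382)/1624183000 + 228992)*(-617628) = (-188242809402253/1624183000*122663 + 228992)*(-617628) = (-23090427729708559739/1624183000 + 228992)*(-617628) = -23090055804795023739/1624183000*(-617628) = 324115113331907748224343/36913250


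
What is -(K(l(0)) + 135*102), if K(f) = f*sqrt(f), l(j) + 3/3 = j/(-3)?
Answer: -13770 + I ≈ -13770.0 + 1.0*I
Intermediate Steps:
l(j) = -1 - j/3 (l(j) = -1 + j/(-3) = -1 + j*(-1/3) = -1 - j/3)
K(f) = f**(3/2)
-(K(l(0)) + 135*102) = -((-1 - 1/3*0)**(3/2) + 135*102) = -((-1 + 0)**(3/2) + 13770) = -((-1)**(3/2) + 13770) = -(-I + 13770) = -(13770 - I) = -13770 + I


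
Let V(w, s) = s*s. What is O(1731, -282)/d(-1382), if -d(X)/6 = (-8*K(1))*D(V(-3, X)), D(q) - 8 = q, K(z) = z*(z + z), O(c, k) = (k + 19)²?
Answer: 69169/183353472 ≈ 0.00037724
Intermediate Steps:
O(c, k) = (19 + k)²
K(z) = 2*z² (K(z) = z*(2*z) = 2*z²)
V(w, s) = s²
D(q) = 8 + q
d(X) = 768 + 96*X² (d(X) = -6*(-16*1²)*(8 + X²) = -6*(-16)*(8 + X²) = -6*(-8*2)*(8 + X²) = -(-96)*(8 + X²) = -6*(-128 - 16*X²) = 768 + 96*X²)
O(1731, -282)/d(-1382) = (19 - 282)²/(768 + 96*(-1382)²) = (-263)²/(768 + 96*1909924) = 69169/(768 + 183352704) = 69169/183353472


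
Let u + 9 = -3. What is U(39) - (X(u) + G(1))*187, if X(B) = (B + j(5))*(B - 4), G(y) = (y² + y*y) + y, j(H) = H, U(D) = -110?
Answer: -21615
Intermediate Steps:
u = -12 (u = -9 - 3 = -12)
G(y) = y + 2*y² (G(y) = (y² + y²) + y = 2*y² + y = y + 2*y²)
X(B) = (-4 + B)*(5 + B) (X(B) = (B + 5)*(B - 4) = (5 + B)*(-4 + B) = (-4 + B)*(5 + B))
U(39) - (X(u) + G(1))*187 = -110 - ((-20 - 12 + (-12)²) + 1*(1 + 2*1))*187 = -110 - ((-20 - 12 + 144) + 1*(1 + 2))*187 = -110 - (112 + 1*3)*187 = -110 - (112 + 3)*187 = -110 - 115*187 = -110 - 1*21505 = -110 - 21505 = -21615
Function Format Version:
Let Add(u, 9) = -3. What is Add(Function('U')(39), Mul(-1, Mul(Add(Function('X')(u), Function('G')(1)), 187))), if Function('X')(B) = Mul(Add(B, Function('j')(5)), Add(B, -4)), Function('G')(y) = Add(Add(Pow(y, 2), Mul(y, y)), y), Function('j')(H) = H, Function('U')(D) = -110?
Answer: -21615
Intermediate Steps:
u = -12 (u = Add(-9, -3) = -12)
Function('G')(y) = Add(y, Mul(2, Pow(y, 2))) (Function('G')(y) = Add(Add(Pow(y, 2), Pow(y, 2)), y) = Add(Mul(2, Pow(y, 2)), y) = Add(y, Mul(2, Pow(y, 2))))
Function('X')(B) = Mul(Add(-4, B), Add(5, B)) (Function('X')(B) = Mul(Add(B, 5), Add(B, -4)) = Mul(Add(5, B), Add(-4, B)) = Mul(Add(-4, B), Add(5, B)))
Add(Function('U')(39), Mul(-1, Mul(Add(Function('X')(u), Function('G')(1)), 187))) = Add(-110, Mul(-1, Mul(Add(Add(-20, -12, Pow(-12, 2)), Mul(1, Add(1, Mul(2, 1)))), 187))) = Add(-110, Mul(-1, Mul(Add(Add(-20, -12, 144), Mul(1, Add(1, 2))), 187))) = Add(-110, Mul(-1, Mul(Add(112, Mul(1, 3)), 187))) = Add(-110, Mul(-1, Mul(Add(112, 3), 187))) = Add(-110, Mul(-1, Mul(115, 187))) = Add(-110, Mul(-1, 21505)) = Add(-110, -21505) = -21615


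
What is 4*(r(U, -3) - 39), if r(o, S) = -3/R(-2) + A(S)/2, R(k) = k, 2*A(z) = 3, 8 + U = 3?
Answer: -147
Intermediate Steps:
U = -5 (U = -8 + 3 = -5)
A(z) = 3/2 (A(z) = (½)*3 = 3/2)
r(o, S) = 9/4 (r(o, S) = -3/(-2) + (3/2)/2 = -3*(-½) + (3/2)*(½) = 3/2 + ¾ = 9/4)
4*(r(U, -3) - 39) = 4*(9/4 - 39) = 4*(-147/4) = -147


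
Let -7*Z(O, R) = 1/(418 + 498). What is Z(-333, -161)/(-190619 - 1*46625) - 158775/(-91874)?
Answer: 120764942062537/69879756150736 ≈ 1.7282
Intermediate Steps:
Z(O, R) = -1/6412 (Z(O, R) = -1/(7*(418 + 498)) = -⅐/916 = -⅐*1/916 = -1/6412)
Z(-333, -161)/(-190619 - 1*46625) - 158775/(-91874) = -1/(6412*(-190619 - 1*46625)) - 158775/(-91874) = -1/(6412*(-190619 - 46625)) - 158775*(-1/91874) = -1/6412/(-237244) + 158775/91874 = -1/6412*(-1/237244) + 158775/91874 = 1/1521208528 + 158775/91874 = 120764942062537/69879756150736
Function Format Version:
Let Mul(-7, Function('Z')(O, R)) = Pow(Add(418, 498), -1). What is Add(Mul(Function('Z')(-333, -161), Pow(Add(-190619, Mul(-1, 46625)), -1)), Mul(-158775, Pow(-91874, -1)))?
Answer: Rational(120764942062537, 69879756150736) ≈ 1.7282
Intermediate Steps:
Function('Z')(O, R) = Rational(-1, 6412) (Function('Z')(O, R) = Mul(Rational(-1, 7), Pow(Add(418, 498), -1)) = Mul(Rational(-1, 7), Pow(916, -1)) = Mul(Rational(-1, 7), Rational(1, 916)) = Rational(-1, 6412))
Add(Mul(Function('Z')(-333, -161), Pow(Add(-190619, Mul(-1, 46625)), -1)), Mul(-158775, Pow(-91874, -1))) = Add(Mul(Rational(-1, 6412), Pow(Add(-190619, Mul(-1, 46625)), -1)), Mul(-158775, Pow(-91874, -1))) = Add(Mul(Rational(-1, 6412), Pow(Add(-190619, -46625), -1)), Mul(-158775, Rational(-1, 91874))) = Add(Mul(Rational(-1, 6412), Pow(-237244, -1)), Rational(158775, 91874)) = Add(Mul(Rational(-1, 6412), Rational(-1, 237244)), Rational(158775, 91874)) = Add(Rational(1, 1521208528), Rational(158775, 91874)) = Rational(120764942062537, 69879756150736)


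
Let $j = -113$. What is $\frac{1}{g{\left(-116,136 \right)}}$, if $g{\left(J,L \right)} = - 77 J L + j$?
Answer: $\frac{1}{1214639} \approx 8.2329 \cdot 10^{-7}$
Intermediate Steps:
$g{\left(J,L \right)} = -113 - 77 J L$ ($g{\left(J,L \right)} = - 77 J L - 113 = -113 - 77 J L$)
$\frac{1}{g{\left(-116,136 \right)}} = \frac{1}{-113 - \left(-8932\right) 136} = \frac{1}{-113 + 1214752} = \frac{1}{1214639}$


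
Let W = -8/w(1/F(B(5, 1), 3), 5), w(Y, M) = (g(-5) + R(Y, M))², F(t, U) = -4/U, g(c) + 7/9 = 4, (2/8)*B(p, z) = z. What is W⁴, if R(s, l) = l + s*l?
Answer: 11555266180939776/451447246258894081 ≈ 0.025596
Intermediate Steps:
R(s, l) = l + l*s
B(p, z) = 4*z
g(c) = 29/9 (g(c) = -7/9 + 4 = 29/9)
w(Y, M) = (29/9 + M*(1 + Y))²
W = -10368/25921 (W = -8*81/(29 + 9*5*(1 + 1/(-4/3)))² = -8*81/(29 + 9*5*(1 - ¾))² = -8*81/(29 + 9*5*(¼))² = -8*81/(29 + 45/4)² = -8/((161/4)²/81) = -8/((1/81)*(25921/16)) = -8/25921/1296 = -8*1296/25921 = -10368/25921 ≈ -0.39998)
W⁴ = (-10368/25921)⁴ = 11555266180939776/451447246258894081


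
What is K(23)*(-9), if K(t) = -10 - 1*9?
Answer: 171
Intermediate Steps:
K(t) = -19 (K(t) = -10 - 9 = -19)
K(23)*(-9) = -19*(-9) = 171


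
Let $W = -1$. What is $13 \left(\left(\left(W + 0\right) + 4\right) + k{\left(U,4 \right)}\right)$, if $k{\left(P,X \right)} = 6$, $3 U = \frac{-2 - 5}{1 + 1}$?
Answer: $117$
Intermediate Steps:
$U = - \frac{7}{6}$ ($U = \frac{\left(-2 - 5\right) \frac{1}{1 + 1}}{3} = \frac{\left(-7\right) \frac{1}{2}}{3} = \frac{1}{3} \left(- \frac{7}{2}\right) = - \frac{7}{6} \approx -1.1667$)
$13 \left(\left(\left(W + 0\right) + 4\right) + k{\left(U,4 \right)}\right) = 13 \left(\left(\left(-1 + 0\right) + 4\right) + 6\right) = 13 \left(\left(-1 + 4\right) + 6\right) = 13 \left(3 + 6\right) = 13 \cdot 9 = 117$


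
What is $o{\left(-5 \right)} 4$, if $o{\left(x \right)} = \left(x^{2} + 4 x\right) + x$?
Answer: $0$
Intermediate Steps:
$o{\left(x \right)} = x^{2} + 5 x$
$o{\left(-5 \right)} 4 = - 5 \left(5 - 5\right) 4 = \left(-5\right) 0 \cdot 4 = 0 \cdot 4 = 0$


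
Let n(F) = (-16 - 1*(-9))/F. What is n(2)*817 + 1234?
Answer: -3251/2 ≈ -1625.5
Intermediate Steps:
n(F) = -7/F (n(F) = (-16 + 9)/F = -7/F)
n(2)*817 + 1234 = -7/2*817 + 1234 = -5719/2 + 1234 = -3251/2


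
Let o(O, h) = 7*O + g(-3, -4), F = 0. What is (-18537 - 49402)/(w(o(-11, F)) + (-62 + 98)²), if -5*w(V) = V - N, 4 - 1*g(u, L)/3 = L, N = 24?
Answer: -339695/6557 ≈ -51.806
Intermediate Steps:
g(u, L) = 12 - 3*L
o(O, h) = 24 + 7*O (o(O, h) = 7*O + (12 - 3*(-4)) = 7*O + (12 + 12) = 7*O + 24 = 24 + 7*O)
w(V) = 24/5 - V/5 (w(V) = -(V - 1*24)/5 = -(V - 24)/5 = -(-24 + V)/5 = 24/5 - V/5)
(-18537 - 49402)/(w(o(-11, F)) + (-62 + 98)²) = (-18537 - 49402)/((24/5 - (24 + 7*(-11))/5) + (-62 + 98)²) = -67939/((24/5 - (24 - 77)/5) + 36²) = -67939/((24/5 - ⅕*(-53)) + 1296) = -67939/((24/5 + 53/5) + 1296) = -67939/(77/5 + 1296) = -67939/6557/5 = -67939*5/6557 = -339695/6557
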